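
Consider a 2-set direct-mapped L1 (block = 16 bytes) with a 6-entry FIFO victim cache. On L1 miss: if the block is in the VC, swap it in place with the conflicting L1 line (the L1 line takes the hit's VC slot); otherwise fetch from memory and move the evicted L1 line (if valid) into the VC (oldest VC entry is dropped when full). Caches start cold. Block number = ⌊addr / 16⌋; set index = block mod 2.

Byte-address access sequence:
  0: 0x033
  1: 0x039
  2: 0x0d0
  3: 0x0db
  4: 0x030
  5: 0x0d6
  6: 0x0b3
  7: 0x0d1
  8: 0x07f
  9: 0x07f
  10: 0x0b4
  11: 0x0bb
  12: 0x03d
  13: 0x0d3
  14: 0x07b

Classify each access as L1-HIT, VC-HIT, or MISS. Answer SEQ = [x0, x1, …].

SEQ = [MISS, L1-HIT, MISS, L1-HIT, VC-HIT, VC-HIT, MISS, VC-HIT, MISS, L1-HIT, VC-HIT, L1-HIT, VC-HIT, VC-HIT, VC-HIT]

#0 0x33→b3/s1 MISS; vc=[]
#1 0x39→b3/s1 L1-HIT; vc=[]
#2 0xd0→b13/s1 MISS; vc=[3]
#3 0xdb→b13/s1 L1-HIT; vc=[3]
#4 0x30→b3/s1 VC-HIT; vc=[13]
#5 0xd6→b13/s1 VC-HIT; vc=[3]
#6 0xb3→b11/s1 MISS; vc=[3,13]
#7 0xd1→b13/s1 VC-HIT; vc=[3,11]
#8 0x7f→b7/s1 MISS; vc=[3,11,13]
#9 0x7f→b7/s1 L1-HIT; vc=[3,11,13]
#10 0xb4→b11/s1 VC-HIT; vc=[3,7,13]
#11 0xbb→b11/s1 L1-HIT; vc=[3,7,13]
#12 0x3d→b3/s1 VC-HIT; vc=[11,7,13]
#13 0xd3→b13/s1 VC-HIT; vc=[11,7,3]
#14 0x7b→b7/s1 VC-HIT; vc=[11,13,3]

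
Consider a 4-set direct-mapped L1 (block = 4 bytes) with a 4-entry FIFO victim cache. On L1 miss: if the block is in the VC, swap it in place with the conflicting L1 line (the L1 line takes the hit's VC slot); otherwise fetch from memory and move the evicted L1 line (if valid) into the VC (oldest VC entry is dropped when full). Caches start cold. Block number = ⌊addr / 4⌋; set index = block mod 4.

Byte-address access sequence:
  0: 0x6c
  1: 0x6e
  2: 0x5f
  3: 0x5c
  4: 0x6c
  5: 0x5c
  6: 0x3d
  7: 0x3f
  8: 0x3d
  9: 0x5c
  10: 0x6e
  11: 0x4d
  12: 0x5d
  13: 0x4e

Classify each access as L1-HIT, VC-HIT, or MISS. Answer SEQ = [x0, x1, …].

  [0] addr=0x6c blk=27 s=3: MISS | VC []
  [1] addr=0x6e blk=27 s=3: L1-HIT | VC []
  [2] addr=0x5f blk=23 s=3: MISS | VC [27]
  [3] addr=0x5c blk=23 s=3: L1-HIT | VC [27]
  [4] addr=0x6c blk=27 s=3: VC-HIT | VC [23]
  [5] addr=0x5c blk=23 s=3: VC-HIT | VC [27]
  [6] addr=0x3d blk=15 s=3: MISS | VC [27, 23]
  [7] addr=0x3f blk=15 s=3: L1-HIT | VC [27, 23]
  [8] addr=0x3d blk=15 s=3: L1-HIT | VC [27, 23]
  [9] addr=0x5c blk=23 s=3: VC-HIT | VC [27, 15]
  [10] addr=0x6e blk=27 s=3: VC-HIT | VC [23, 15]
  [11] addr=0x4d blk=19 s=3: MISS | VC [23, 15, 27]
  [12] addr=0x5d blk=23 s=3: VC-HIT | VC [19, 15, 27]
  [13] addr=0x4e blk=19 s=3: VC-HIT | VC [23, 15, 27]

SEQ = [MISS, L1-HIT, MISS, L1-HIT, VC-HIT, VC-HIT, MISS, L1-HIT, L1-HIT, VC-HIT, VC-HIT, MISS, VC-HIT, VC-HIT]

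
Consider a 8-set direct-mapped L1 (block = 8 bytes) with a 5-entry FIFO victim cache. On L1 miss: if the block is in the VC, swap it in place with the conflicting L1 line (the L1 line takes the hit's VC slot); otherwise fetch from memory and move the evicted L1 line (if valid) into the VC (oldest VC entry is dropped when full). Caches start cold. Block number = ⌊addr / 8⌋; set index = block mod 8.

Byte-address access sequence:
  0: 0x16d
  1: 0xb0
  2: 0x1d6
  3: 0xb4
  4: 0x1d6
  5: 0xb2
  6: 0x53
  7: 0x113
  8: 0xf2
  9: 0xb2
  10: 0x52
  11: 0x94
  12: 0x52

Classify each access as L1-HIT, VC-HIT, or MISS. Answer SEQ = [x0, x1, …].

#0 0x16d→b45/s5 MISS; vc=[]
#1 0xb0→b22/s6 MISS; vc=[]
#2 0x1d6→b58/s2 MISS; vc=[]
#3 0xb4→b22/s6 L1-HIT; vc=[]
#4 0x1d6→b58/s2 L1-HIT; vc=[]
#5 0xb2→b22/s6 L1-HIT; vc=[]
#6 0x53→b10/s2 MISS; vc=[58]
#7 0x113→b34/s2 MISS; vc=[58,10]
#8 0xf2→b30/s6 MISS; vc=[58,10,22]
#9 0xb2→b22/s6 VC-HIT; vc=[58,10,30]
#10 0x52→b10/s2 VC-HIT; vc=[58,34,30]
#11 0x94→b18/s2 MISS; vc=[58,34,30,10]
#12 0x52→b10/s2 VC-HIT; vc=[58,34,30,18]

SEQ = [MISS, MISS, MISS, L1-HIT, L1-HIT, L1-HIT, MISS, MISS, MISS, VC-HIT, VC-HIT, MISS, VC-HIT]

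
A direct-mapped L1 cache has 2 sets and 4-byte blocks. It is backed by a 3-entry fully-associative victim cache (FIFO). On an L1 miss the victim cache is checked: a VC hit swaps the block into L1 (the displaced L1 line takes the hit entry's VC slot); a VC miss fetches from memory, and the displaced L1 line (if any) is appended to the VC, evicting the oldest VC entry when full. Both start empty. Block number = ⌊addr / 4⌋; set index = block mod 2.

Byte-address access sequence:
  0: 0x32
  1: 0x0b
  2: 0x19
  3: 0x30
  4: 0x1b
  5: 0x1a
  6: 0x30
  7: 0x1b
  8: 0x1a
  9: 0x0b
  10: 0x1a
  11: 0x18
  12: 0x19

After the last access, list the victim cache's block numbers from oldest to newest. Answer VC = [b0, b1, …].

VC = [12, 2]

  [0] addr=0x32 blk=12 s=0: MISS | VC []
  [1] addr=0xb blk=2 s=0: MISS | VC [12]
  [2] addr=0x19 blk=6 s=0: MISS | VC [12, 2]
  [3] addr=0x30 blk=12 s=0: VC-HIT | VC [6, 2]
  [4] addr=0x1b blk=6 s=0: VC-HIT | VC [12, 2]
  [5] addr=0x1a blk=6 s=0: L1-HIT | VC [12, 2]
  [6] addr=0x30 blk=12 s=0: VC-HIT | VC [6, 2]
  [7] addr=0x1b blk=6 s=0: VC-HIT | VC [12, 2]
  [8] addr=0x1a blk=6 s=0: L1-HIT | VC [12, 2]
  [9] addr=0xb blk=2 s=0: VC-HIT | VC [12, 6]
  [10] addr=0x1a blk=6 s=0: VC-HIT | VC [12, 2]
  [11] addr=0x18 blk=6 s=0: L1-HIT | VC [12, 2]
  [12] addr=0x19 blk=6 s=0: L1-HIT | VC [12, 2]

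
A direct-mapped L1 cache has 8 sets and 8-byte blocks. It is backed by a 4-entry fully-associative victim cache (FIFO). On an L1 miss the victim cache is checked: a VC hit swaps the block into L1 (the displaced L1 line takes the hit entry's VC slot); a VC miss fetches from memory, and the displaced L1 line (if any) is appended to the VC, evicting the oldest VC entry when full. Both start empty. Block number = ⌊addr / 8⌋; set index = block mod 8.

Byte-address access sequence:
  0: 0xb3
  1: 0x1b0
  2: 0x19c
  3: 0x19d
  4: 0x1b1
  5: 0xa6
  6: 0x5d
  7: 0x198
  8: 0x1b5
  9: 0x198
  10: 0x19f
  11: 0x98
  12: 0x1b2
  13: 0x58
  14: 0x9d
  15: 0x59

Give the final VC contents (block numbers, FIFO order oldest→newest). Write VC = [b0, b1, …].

VC = [22, 19, 51]

  [0] addr=0xb3 blk=22 s=6: MISS | VC []
  [1] addr=0x1b0 blk=54 s=6: MISS | VC [22]
  [2] addr=0x19c blk=51 s=3: MISS | VC [22]
  [3] addr=0x19d blk=51 s=3: L1-HIT | VC [22]
  [4] addr=0x1b1 blk=54 s=6: L1-HIT | VC [22]
  [5] addr=0xa6 blk=20 s=4: MISS | VC [22]
  [6] addr=0x5d blk=11 s=3: MISS | VC [22, 51]
  [7] addr=0x198 blk=51 s=3: VC-HIT | VC [22, 11]
  [8] addr=0x1b5 blk=54 s=6: L1-HIT | VC [22, 11]
  [9] addr=0x198 blk=51 s=3: L1-HIT | VC [22, 11]
  [10] addr=0x19f blk=51 s=3: L1-HIT | VC [22, 11]
  [11] addr=0x98 blk=19 s=3: MISS | VC [22, 11, 51]
  [12] addr=0x1b2 blk=54 s=6: L1-HIT | VC [22, 11, 51]
  [13] addr=0x58 blk=11 s=3: VC-HIT | VC [22, 19, 51]
  [14] addr=0x9d blk=19 s=3: VC-HIT | VC [22, 11, 51]
  [15] addr=0x59 blk=11 s=3: VC-HIT | VC [22, 19, 51]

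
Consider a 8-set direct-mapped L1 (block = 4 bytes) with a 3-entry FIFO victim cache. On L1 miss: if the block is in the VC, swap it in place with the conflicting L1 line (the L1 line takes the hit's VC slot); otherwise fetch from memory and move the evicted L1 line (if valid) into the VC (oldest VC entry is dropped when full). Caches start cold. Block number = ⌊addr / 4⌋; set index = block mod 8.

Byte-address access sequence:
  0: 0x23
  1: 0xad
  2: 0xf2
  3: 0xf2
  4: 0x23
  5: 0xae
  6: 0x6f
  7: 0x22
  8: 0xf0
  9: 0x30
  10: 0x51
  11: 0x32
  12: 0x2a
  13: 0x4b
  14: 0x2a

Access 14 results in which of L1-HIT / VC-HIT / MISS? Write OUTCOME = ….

OUTCOME = VC-HIT

#0 0x23→b8/s0 MISS; vc=[]
#1 0xad→b43/s3 MISS; vc=[]
#2 0xf2→b60/s4 MISS; vc=[]
#3 0xf2→b60/s4 L1-HIT; vc=[]
#4 0x23→b8/s0 L1-HIT; vc=[]
#5 0xae→b43/s3 L1-HIT; vc=[]
#6 0x6f→b27/s3 MISS; vc=[43]
#7 0x22→b8/s0 L1-HIT; vc=[43]
#8 0xf0→b60/s4 L1-HIT; vc=[43]
#9 0x30→b12/s4 MISS; vc=[43,60]
#10 0x51→b20/s4 MISS; vc=[43,60,12]
#11 0x32→b12/s4 VC-HIT; vc=[43,60,20]
#12 0x2a→b10/s2 MISS; vc=[43,60,20]
#13 0x4b→b18/s2 MISS; vc=[60,20,10]
#14 0x2a→b10/s2 VC-HIT; vc=[60,20,18]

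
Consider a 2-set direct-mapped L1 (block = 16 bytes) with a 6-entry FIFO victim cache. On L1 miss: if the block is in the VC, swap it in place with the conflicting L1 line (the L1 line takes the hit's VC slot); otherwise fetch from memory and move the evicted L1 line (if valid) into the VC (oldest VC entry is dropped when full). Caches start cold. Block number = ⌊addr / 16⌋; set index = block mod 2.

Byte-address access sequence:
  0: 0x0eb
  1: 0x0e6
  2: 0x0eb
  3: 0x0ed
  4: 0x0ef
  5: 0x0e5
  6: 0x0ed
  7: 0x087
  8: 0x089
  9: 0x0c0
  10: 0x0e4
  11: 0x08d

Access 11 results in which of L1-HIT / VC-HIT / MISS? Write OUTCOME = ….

  [0] addr=0xeb blk=14 s=0: MISS | VC []
  [1] addr=0xe6 blk=14 s=0: L1-HIT | VC []
  [2] addr=0xeb blk=14 s=0: L1-HIT | VC []
  [3] addr=0xed blk=14 s=0: L1-HIT | VC []
  [4] addr=0xef blk=14 s=0: L1-HIT | VC []
  [5] addr=0xe5 blk=14 s=0: L1-HIT | VC []
  [6] addr=0xed blk=14 s=0: L1-HIT | VC []
  [7] addr=0x87 blk=8 s=0: MISS | VC [14]
  [8] addr=0x89 blk=8 s=0: L1-HIT | VC [14]
  [9] addr=0xc0 blk=12 s=0: MISS | VC [14, 8]
  [10] addr=0xe4 blk=14 s=0: VC-HIT | VC [12, 8]
  [11] addr=0x8d blk=8 s=0: VC-HIT | VC [12, 14]

OUTCOME = VC-HIT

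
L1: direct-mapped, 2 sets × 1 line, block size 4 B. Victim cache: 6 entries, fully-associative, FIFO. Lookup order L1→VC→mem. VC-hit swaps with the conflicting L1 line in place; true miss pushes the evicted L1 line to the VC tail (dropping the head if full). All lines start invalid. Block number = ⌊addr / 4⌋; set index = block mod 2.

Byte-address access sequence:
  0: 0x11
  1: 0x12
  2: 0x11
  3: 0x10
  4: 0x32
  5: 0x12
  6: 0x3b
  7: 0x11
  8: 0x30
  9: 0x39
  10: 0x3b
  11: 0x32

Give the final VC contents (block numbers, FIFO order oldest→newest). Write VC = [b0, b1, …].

#0 0x11→b4/s0 MISS; vc=[]
#1 0x12→b4/s0 L1-HIT; vc=[]
#2 0x11→b4/s0 L1-HIT; vc=[]
#3 0x10→b4/s0 L1-HIT; vc=[]
#4 0x32→b12/s0 MISS; vc=[4]
#5 0x12→b4/s0 VC-HIT; vc=[12]
#6 0x3b→b14/s0 MISS; vc=[12,4]
#7 0x11→b4/s0 VC-HIT; vc=[12,14]
#8 0x30→b12/s0 VC-HIT; vc=[4,14]
#9 0x39→b14/s0 VC-HIT; vc=[4,12]
#10 0x3b→b14/s0 L1-HIT; vc=[4,12]
#11 0x32→b12/s0 VC-HIT; vc=[4,14]

VC = [4, 14]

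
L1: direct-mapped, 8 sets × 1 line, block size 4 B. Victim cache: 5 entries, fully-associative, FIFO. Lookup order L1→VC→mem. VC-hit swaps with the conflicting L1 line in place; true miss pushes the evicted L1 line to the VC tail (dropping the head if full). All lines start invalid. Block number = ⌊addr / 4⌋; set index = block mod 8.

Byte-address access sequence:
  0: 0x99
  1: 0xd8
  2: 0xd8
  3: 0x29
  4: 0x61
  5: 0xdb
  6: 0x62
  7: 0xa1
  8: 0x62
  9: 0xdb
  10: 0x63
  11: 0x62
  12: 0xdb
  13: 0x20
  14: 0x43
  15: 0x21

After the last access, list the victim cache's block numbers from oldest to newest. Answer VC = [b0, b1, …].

VC = [38, 40, 24, 16]

  [0] addr=0x99 blk=38 s=6: MISS | VC []
  [1] addr=0xd8 blk=54 s=6: MISS | VC [38]
  [2] addr=0xd8 blk=54 s=6: L1-HIT | VC [38]
  [3] addr=0x29 blk=10 s=2: MISS | VC [38]
  [4] addr=0x61 blk=24 s=0: MISS | VC [38]
  [5] addr=0xdb blk=54 s=6: L1-HIT | VC [38]
  [6] addr=0x62 blk=24 s=0: L1-HIT | VC [38]
  [7] addr=0xa1 blk=40 s=0: MISS | VC [38, 24]
  [8] addr=0x62 blk=24 s=0: VC-HIT | VC [38, 40]
  [9] addr=0xdb blk=54 s=6: L1-HIT | VC [38, 40]
  [10] addr=0x63 blk=24 s=0: L1-HIT | VC [38, 40]
  [11] addr=0x62 blk=24 s=0: L1-HIT | VC [38, 40]
  [12] addr=0xdb blk=54 s=6: L1-HIT | VC [38, 40]
  [13] addr=0x20 blk=8 s=0: MISS | VC [38, 40, 24]
  [14] addr=0x43 blk=16 s=0: MISS | VC [38, 40, 24, 8]
  [15] addr=0x21 blk=8 s=0: VC-HIT | VC [38, 40, 24, 16]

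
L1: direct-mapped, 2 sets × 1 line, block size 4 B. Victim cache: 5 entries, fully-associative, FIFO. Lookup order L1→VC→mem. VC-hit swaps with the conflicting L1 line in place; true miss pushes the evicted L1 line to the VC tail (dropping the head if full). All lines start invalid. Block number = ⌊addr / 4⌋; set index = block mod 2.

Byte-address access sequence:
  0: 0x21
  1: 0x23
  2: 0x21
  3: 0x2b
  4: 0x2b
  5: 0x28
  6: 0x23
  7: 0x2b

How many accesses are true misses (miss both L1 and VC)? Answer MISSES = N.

MISSES = 2

#0 0x21→b8/s0 MISS; vc=[]
#1 0x23→b8/s0 L1-HIT; vc=[]
#2 0x21→b8/s0 L1-HIT; vc=[]
#3 0x2b→b10/s0 MISS; vc=[8]
#4 0x2b→b10/s0 L1-HIT; vc=[8]
#5 0x28→b10/s0 L1-HIT; vc=[8]
#6 0x23→b8/s0 VC-HIT; vc=[10]
#7 0x2b→b10/s0 VC-HIT; vc=[8]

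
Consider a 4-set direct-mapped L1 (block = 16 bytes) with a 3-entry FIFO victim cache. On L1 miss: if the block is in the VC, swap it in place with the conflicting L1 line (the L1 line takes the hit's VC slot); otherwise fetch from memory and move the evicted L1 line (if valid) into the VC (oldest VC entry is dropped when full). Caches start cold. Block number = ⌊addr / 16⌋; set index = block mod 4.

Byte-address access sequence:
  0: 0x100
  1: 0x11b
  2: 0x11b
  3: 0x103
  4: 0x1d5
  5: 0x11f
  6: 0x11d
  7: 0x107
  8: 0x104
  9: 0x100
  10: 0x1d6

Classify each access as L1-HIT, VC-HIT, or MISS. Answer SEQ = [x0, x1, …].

SEQ = [MISS, MISS, L1-HIT, L1-HIT, MISS, VC-HIT, L1-HIT, L1-HIT, L1-HIT, L1-HIT, VC-HIT]

  [0] addr=0x100 blk=16 s=0: MISS | VC []
  [1] addr=0x11b blk=17 s=1: MISS | VC []
  [2] addr=0x11b blk=17 s=1: L1-HIT | VC []
  [3] addr=0x103 blk=16 s=0: L1-HIT | VC []
  [4] addr=0x1d5 blk=29 s=1: MISS | VC [17]
  [5] addr=0x11f blk=17 s=1: VC-HIT | VC [29]
  [6] addr=0x11d blk=17 s=1: L1-HIT | VC [29]
  [7] addr=0x107 blk=16 s=0: L1-HIT | VC [29]
  [8] addr=0x104 blk=16 s=0: L1-HIT | VC [29]
  [9] addr=0x100 blk=16 s=0: L1-HIT | VC [29]
  [10] addr=0x1d6 blk=29 s=1: VC-HIT | VC [17]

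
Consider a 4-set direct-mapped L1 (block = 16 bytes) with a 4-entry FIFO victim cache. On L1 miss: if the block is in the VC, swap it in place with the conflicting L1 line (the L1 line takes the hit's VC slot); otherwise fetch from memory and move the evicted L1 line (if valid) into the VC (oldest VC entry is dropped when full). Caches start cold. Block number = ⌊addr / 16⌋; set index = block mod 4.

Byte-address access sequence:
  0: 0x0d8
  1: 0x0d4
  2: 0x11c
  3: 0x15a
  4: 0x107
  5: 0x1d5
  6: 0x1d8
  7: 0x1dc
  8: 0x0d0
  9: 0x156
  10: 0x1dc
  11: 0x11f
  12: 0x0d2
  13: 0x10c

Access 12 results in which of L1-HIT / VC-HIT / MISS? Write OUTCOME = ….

#0 0xd8→b13/s1 MISS; vc=[]
#1 0xd4→b13/s1 L1-HIT; vc=[]
#2 0x11c→b17/s1 MISS; vc=[13]
#3 0x15a→b21/s1 MISS; vc=[13,17]
#4 0x107→b16/s0 MISS; vc=[13,17]
#5 0x1d5→b29/s1 MISS; vc=[13,17,21]
#6 0x1d8→b29/s1 L1-HIT; vc=[13,17,21]
#7 0x1dc→b29/s1 L1-HIT; vc=[13,17,21]
#8 0xd0→b13/s1 VC-HIT; vc=[29,17,21]
#9 0x156→b21/s1 VC-HIT; vc=[29,17,13]
#10 0x1dc→b29/s1 VC-HIT; vc=[21,17,13]
#11 0x11f→b17/s1 VC-HIT; vc=[21,29,13]
#12 0xd2→b13/s1 VC-HIT; vc=[21,29,17]
#13 0x10c→b16/s0 L1-HIT; vc=[21,29,17]

OUTCOME = VC-HIT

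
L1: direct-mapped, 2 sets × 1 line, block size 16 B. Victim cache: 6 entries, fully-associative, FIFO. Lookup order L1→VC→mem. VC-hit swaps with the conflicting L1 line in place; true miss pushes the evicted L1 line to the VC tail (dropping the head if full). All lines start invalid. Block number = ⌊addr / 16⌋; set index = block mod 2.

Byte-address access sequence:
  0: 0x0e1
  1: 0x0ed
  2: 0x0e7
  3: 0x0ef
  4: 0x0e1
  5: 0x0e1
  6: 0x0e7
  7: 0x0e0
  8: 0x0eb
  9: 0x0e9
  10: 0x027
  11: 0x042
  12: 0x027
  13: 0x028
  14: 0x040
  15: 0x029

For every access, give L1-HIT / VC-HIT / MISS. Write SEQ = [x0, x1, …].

0: 0xe1 (blk 14, set 0) → MISS  vc=[]
1: 0xed (blk 14, set 0) → L1-HIT  vc=[]
2: 0xe7 (blk 14, set 0) → L1-HIT  vc=[]
3: 0xef (blk 14, set 0) → L1-HIT  vc=[]
4: 0xe1 (blk 14, set 0) → L1-HIT  vc=[]
5: 0xe1 (blk 14, set 0) → L1-HIT  vc=[]
6: 0xe7 (blk 14, set 0) → L1-HIT  vc=[]
7: 0xe0 (blk 14, set 0) → L1-HIT  vc=[]
8: 0xeb (blk 14, set 0) → L1-HIT  vc=[]
9: 0xe9 (blk 14, set 0) → L1-HIT  vc=[]
10: 0x27 (blk 2, set 0) → MISS  vc=[14]
11: 0x42 (blk 4, set 0) → MISS  vc=[14, 2]
12: 0x27 (blk 2, set 0) → VC-HIT  vc=[14, 4]
13: 0x28 (blk 2, set 0) → L1-HIT  vc=[14, 4]
14: 0x40 (blk 4, set 0) → VC-HIT  vc=[14, 2]
15: 0x29 (blk 2, set 0) → VC-HIT  vc=[14, 4]

SEQ = [MISS, L1-HIT, L1-HIT, L1-HIT, L1-HIT, L1-HIT, L1-HIT, L1-HIT, L1-HIT, L1-HIT, MISS, MISS, VC-HIT, L1-HIT, VC-HIT, VC-HIT]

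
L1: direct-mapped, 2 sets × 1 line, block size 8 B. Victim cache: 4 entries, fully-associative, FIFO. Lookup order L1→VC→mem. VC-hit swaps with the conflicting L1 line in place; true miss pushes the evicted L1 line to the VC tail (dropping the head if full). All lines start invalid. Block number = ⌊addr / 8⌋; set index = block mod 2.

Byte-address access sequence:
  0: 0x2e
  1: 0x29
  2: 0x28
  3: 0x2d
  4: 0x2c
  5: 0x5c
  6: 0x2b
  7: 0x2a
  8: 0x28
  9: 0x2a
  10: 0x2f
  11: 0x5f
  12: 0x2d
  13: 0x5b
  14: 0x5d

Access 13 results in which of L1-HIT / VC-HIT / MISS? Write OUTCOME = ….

0: 0x2e (blk 5, set 1) → MISS  vc=[]
1: 0x29 (blk 5, set 1) → L1-HIT  vc=[]
2: 0x28 (blk 5, set 1) → L1-HIT  vc=[]
3: 0x2d (blk 5, set 1) → L1-HIT  vc=[]
4: 0x2c (blk 5, set 1) → L1-HIT  vc=[]
5: 0x5c (blk 11, set 1) → MISS  vc=[5]
6: 0x2b (blk 5, set 1) → VC-HIT  vc=[11]
7: 0x2a (blk 5, set 1) → L1-HIT  vc=[11]
8: 0x28 (blk 5, set 1) → L1-HIT  vc=[11]
9: 0x2a (blk 5, set 1) → L1-HIT  vc=[11]
10: 0x2f (blk 5, set 1) → L1-HIT  vc=[11]
11: 0x5f (blk 11, set 1) → VC-HIT  vc=[5]
12: 0x2d (blk 5, set 1) → VC-HIT  vc=[11]
13: 0x5b (blk 11, set 1) → VC-HIT  vc=[5]
14: 0x5d (blk 11, set 1) → L1-HIT  vc=[5]

OUTCOME = VC-HIT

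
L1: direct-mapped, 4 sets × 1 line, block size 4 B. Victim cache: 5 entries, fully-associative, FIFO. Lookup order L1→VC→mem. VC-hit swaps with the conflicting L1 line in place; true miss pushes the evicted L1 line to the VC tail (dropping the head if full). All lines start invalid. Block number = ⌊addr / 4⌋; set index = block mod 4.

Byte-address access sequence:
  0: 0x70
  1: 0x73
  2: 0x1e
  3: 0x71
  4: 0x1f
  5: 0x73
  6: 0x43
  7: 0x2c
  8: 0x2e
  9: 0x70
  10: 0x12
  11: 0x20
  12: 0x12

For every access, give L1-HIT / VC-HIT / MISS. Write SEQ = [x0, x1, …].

SEQ = [MISS, L1-HIT, MISS, L1-HIT, L1-HIT, L1-HIT, MISS, MISS, L1-HIT, VC-HIT, MISS, MISS, VC-HIT]

0: 0x70 (blk 28, set 0) → MISS  vc=[]
1: 0x73 (blk 28, set 0) → L1-HIT  vc=[]
2: 0x1e (blk 7, set 3) → MISS  vc=[]
3: 0x71 (blk 28, set 0) → L1-HIT  vc=[]
4: 0x1f (blk 7, set 3) → L1-HIT  vc=[]
5: 0x73 (blk 28, set 0) → L1-HIT  vc=[]
6: 0x43 (blk 16, set 0) → MISS  vc=[28]
7: 0x2c (blk 11, set 3) → MISS  vc=[28, 7]
8: 0x2e (blk 11, set 3) → L1-HIT  vc=[28, 7]
9: 0x70 (blk 28, set 0) → VC-HIT  vc=[16, 7]
10: 0x12 (blk 4, set 0) → MISS  vc=[16, 7, 28]
11: 0x20 (blk 8, set 0) → MISS  vc=[16, 7, 28, 4]
12: 0x12 (blk 4, set 0) → VC-HIT  vc=[16, 7, 28, 8]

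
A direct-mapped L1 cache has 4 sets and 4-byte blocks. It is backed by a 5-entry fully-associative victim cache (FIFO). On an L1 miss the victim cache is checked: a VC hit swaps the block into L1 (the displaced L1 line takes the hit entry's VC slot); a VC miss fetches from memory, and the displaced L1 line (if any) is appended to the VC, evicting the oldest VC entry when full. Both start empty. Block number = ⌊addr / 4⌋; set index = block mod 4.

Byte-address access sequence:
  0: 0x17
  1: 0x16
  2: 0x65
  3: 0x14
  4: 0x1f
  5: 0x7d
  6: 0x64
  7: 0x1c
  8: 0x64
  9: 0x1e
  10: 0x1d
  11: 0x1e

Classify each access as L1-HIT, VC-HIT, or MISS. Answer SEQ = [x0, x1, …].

  [0] addr=0x17 blk=5 s=1: MISS | VC []
  [1] addr=0x16 blk=5 s=1: L1-HIT | VC []
  [2] addr=0x65 blk=25 s=1: MISS | VC [5]
  [3] addr=0x14 blk=5 s=1: VC-HIT | VC [25]
  [4] addr=0x1f blk=7 s=3: MISS | VC [25]
  [5] addr=0x7d blk=31 s=3: MISS | VC [25, 7]
  [6] addr=0x64 blk=25 s=1: VC-HIT | VC [5, 7]
  [7] addr=0x1c blk=7 s=3: VC-HIT | VC [5, 31]
  [8] addr=0x64 blk=25 s=1: L1-HIT | VC [5, 31]
  [9] addr=0x1e blk=7 s=3: L1-HIT | VC [5, 31]
  [10] addr=0x1d blk=7 s=3: L1-HIT | VC [5, 31]
  [11] addr=0x1e blk=7 s=3: L1-HIT | VC [5, 31]

SEQ = [MISS, L1-HIT, MISS, VC-HIT, MISS, MISS, VC-HIT, VC-HIT, L1-HIT, L1-HIT, L1-HIT, L1-HIT]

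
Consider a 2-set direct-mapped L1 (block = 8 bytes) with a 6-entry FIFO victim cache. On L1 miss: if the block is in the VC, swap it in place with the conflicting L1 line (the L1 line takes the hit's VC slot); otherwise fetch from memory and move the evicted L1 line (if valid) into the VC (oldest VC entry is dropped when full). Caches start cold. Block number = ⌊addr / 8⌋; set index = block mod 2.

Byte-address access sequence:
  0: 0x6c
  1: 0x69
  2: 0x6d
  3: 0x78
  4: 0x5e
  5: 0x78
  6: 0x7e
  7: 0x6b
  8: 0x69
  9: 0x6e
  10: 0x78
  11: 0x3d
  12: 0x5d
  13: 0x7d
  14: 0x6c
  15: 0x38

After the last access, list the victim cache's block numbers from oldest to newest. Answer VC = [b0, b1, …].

VC = [15, 13, 11]

0: 0x6c (blk 13, set 1) → MISS  vc=[]
1: 0x69 (blk 13, set 1) → L1-HIT  vc=[]
2: 0x6d (blk 13, set 1) → L1-HIT  vc=[]
3: 0x78 (blk 15, set 1) → MISS  vc=[13]
4: 0x5e (blk 11, set 1) → MISS  vc=[13, 15]
5: 0x78 (blk 15, set 1) → VC-HIT  vc=[13, 11]
6: 0x7e (blk 15, set 1) → L1-HIT  vc=[13, 11]
7: 0x6b (blk 13, set 1) → VC-HIT  vc=[15, 11]
8: 0x69 (blk 13, set 1) → L1-HIT  vc=[15, 11]
9: 0x6e (blk 13, set 1) → L1-HIT  vc=[15, 11]
10: 0x78 (blk 15, set 1) → VC-HIT  vc=[13, 11]
11: 0x3d (blk 7, set 1) → MISS  vc=[13, 11, 15]
12: 0x5d (blk 11, set 1) → VC-HIT  vc=[13, 7, 15]
13: 0x7d (blk 15, set 1) → VC-HIT  vc=[13, 7, 11]
14: 0x6c (blk 13, set 1) → VC-HIT  vc=[15, 7, 11]
15: 0x38 (blk 7, set 1) → VC-HIT  vc=[15, 13, 11]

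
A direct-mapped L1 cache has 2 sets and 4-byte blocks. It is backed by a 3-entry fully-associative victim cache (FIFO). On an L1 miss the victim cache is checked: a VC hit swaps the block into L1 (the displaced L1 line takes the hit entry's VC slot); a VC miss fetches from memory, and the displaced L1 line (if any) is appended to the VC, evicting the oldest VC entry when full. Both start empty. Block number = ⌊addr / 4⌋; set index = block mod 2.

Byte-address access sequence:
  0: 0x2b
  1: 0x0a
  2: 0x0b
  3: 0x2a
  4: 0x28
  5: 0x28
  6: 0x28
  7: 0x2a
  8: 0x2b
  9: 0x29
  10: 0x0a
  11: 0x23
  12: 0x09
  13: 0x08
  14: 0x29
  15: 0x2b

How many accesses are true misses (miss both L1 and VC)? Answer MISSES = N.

  [0] addr=0x2b blk=10 s=0: MISS | VC []
  [1] addr=0xa blk=2 s=0: MISS | VC [10]
  [2] addr=0xb blk=2 s=0: L1-HIT | VC [10]
  [3] addr=0x2a blk=10 s=0: VC-HIT | VC [2]
  [4] addr=0x28 blk=10 s=0: L1-HIT | VC [2]
  [5] addr=0x28 blk=10 s=0: L1-HIT | VC [2]
  [6] addr=0x28 blk=10 s=0: L1-HIT | VC [2]
  [7] addr=0x2a blk=10 s=0: L1-HIT | VC [2]
  [8] addr=0x2b blk=10 s=0: L1-HIT | VC [2]
  [9] addr=0x29 blk=10 s=0: L1-HIT | VC [2]
  [10] addr=0xa blk=2 s=0: VC-HIT | VC [10]
  [11] addr=0x23 blk=8 s=0: MISS | VC [10, 2]
  [12] addr=0x9 blk=2 s=0: VC-HIT | VC [10, 8]
  [13] addr=0x8 blk=2 s=0: L1-HIT | VC [10, 8]
  [14] addr=0x29 blk=10 s=0: VC-HIT | VC [2, 8]
  [15] addr=0x2b blk=10 s=0: L1-HIT | VC [2, 8]

MISSES = 3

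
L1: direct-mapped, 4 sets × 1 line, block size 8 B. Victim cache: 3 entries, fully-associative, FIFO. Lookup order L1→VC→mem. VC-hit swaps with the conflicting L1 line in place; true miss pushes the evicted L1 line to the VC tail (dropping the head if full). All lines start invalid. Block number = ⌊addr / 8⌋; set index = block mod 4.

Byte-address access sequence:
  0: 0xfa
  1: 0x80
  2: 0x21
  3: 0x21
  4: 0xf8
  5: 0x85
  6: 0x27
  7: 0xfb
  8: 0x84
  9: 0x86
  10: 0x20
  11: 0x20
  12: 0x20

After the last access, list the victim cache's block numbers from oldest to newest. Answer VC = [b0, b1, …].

0: 0xfa (blk 31, set 3) → MISS  vc=[]
1: 0x80 (blk 16, set 0) → MISS  vc=[]
2: 0x21 (blk 4, set 0) → MISS  vc=[16]
3: 0x21 (blk 4, set 0) → L1-HIT  vc=[16]
4: 0xf8 (blk 31, set 3) → L1-HIT  vc=[16]
5: 0x85 (blk 16, set 0) → VC-HIT  vc=[4]
6: 0x27 (blk 4, set 0) → VC-HIT  vc=[16]
7: 0xfb (blk 31, set 3) → L1-HIT  vc=[16]
8: 0x84 (blk 16, set 0) → VC-HIT  vc=[4]
9: 0x86 (blk 16, set 0) → L1-HIT  vc=[4]
10: 0x20 (blk 4, set 0) → VC-HIT  vc=[16]
11: 0x20 (blk 4, set 0) → L1-HIT  vc=[16]
12: 0x20 (blk 4, set 0) → L1-HIT  vc=[16]

VC = [16]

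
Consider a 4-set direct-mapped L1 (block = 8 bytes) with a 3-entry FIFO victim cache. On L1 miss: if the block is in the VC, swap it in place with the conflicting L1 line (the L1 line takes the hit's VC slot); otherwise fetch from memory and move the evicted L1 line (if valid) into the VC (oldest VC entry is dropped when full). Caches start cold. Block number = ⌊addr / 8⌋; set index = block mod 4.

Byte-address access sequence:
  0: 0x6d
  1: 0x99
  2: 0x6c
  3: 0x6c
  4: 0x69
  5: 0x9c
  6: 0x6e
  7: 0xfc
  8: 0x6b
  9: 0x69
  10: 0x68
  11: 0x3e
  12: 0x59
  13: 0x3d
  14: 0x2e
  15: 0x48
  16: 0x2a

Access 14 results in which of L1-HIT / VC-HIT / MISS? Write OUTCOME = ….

OUTCOME = MISS

#0 0x6d→b13/s1 MISS; vc=[]
#1 0x99→b19/s3 MISS; vc=[]
#2 0x6c→b13/s1 L1-HIT; vc=[]
#3 0x6c→b13/s1 L1-HIT; vc=[]
#4 0x69→b13/s1 L1-HIT; vc=[]
#5 0x9c→b19/s3 L1-HIT; vc=[]
#6 0x6e→b13/s1 L1-HIT; vc=[]
#7 0xfc→b31/s3 MISS; vc=[19]
#8 0x6b→b13/s1 L1-HIT; vc=[19]
#9 0x69→b13/s1 L1-HIT; vc=[19]
#10 0x68→b13/s1 L1-HIT; vc=[19]
#11 0x3e→b7/s3 MISS; vc=[19,31]
#12 0x59→b11/s3 MISS; vc=[19,31,7]
#13 0x3d→b7/s3 VC-HIT; vc=[19,31,11]
#14 0x2e→b5/s1 MISS; vc=[31,11,13]
#15 0x48→b9/s1 MISS; vc=[11,13,5]
#16 0x2a→b5/s1 VC-HIT; vc=[11,13,9]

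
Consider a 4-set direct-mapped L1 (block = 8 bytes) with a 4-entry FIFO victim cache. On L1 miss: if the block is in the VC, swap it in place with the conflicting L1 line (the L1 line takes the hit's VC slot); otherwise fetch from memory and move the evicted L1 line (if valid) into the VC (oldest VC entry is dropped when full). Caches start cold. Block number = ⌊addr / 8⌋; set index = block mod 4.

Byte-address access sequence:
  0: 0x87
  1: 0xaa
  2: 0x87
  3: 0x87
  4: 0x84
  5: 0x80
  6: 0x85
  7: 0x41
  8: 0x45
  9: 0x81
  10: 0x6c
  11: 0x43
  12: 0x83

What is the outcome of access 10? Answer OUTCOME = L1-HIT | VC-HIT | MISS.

#0 0x87→b16/s0 MISS; vc=[]
#1 0xaa→b21/s1 MISS; vc=[]
#2 0x87→b16/s0 L1-HIT; vc=[]
#3 0x87→b16/s0 L1-HIT; vc=[]
#4 0x84→b16/s0 L1-HIT; vc=[]
#5 0x80→b16/s0 L1-HIT; vc=[]
#6 0x85→b16/s0 L1-HIT; vc=[]
#7 0x41→b8/s0 MISS; vc=[16]
#8 0x45→b8/s0 L1-HIT; vc=[16]
#9 0x81→b16/s0 VC-HIT; vc=[8]
#10 0x6c→b13/s1 MISS; vc=[8,21]
#11 0x43→b8/s0 VC-HIT; vc=[16,21]
#12 0x83→b16/s0 VC-HIT; vc=[8,21]

OUTCOME = MISS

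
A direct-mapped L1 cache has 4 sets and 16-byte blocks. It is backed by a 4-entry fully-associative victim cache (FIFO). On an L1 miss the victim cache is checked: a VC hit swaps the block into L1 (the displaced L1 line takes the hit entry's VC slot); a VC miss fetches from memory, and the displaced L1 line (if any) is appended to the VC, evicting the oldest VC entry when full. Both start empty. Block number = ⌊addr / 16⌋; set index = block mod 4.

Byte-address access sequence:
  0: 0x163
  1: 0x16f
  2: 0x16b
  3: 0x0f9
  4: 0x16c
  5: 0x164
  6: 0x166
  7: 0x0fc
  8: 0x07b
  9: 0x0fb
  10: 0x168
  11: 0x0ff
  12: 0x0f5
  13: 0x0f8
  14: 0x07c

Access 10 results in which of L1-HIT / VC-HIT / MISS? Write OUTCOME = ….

OUTCOME = L1-HIT

#0 0x163→b22/s2 MISS; vc=[]
#1 0x16f→b22/s2 L1-HIT; vc=[]
#2 0x16b→b22/s2 L1-HIT; vc=[]
#3 0xf9→b15/s3 MISS; vc=[]
#4 0x16c→b22/s2 L1-HIT; vc=[]
#5 0x164→b22/s2 L1-HIT; vc=[]
#6 0x166→b22/s2 L1-HIT; vc=[]
#7 0xfc→b15/s3 L1-HIT; vc=[]
#8 0x7b→b7/s3 MISS; vc=[15]
#9 0xfb→b15/s3 VC-HIT; vc=[7]
#10 0x168→b22/s2 L1-HIT; vc=[7]
#11 0xff→b15/s3 L1-HIT; vc=[7]
#12 0xf5→b15/s3 L1-HIT; vc=[7]
#13 0xf8→b15/s3 L1-HIT; vc=[7]
#14 0x7c→b7/s3 VC-HIT; vc=[15]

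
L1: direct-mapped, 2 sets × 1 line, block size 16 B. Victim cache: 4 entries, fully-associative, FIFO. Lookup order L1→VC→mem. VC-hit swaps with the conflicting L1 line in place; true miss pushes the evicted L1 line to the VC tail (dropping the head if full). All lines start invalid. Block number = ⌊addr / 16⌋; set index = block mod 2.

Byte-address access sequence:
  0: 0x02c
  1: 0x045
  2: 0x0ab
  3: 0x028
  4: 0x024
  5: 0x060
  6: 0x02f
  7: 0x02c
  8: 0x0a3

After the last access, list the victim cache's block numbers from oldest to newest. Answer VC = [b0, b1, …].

VC = [2, 4, 6]

0: 0x2c (blk 2, set 0) → MISS  vc=[]
1: 0x45 (blk 4, set 0) → MISS  vc=[2]
2: 0xab (blk 10, set 0) → MISS  vc=[2, 4]
3: 0x28 (blk 2, set 0) → VC-HIT  vc=[10, 4]
4: 0x24 (blk 2, set 0) → L1-HIT  vc=[10, 4]
5: 0x60 (blk 6, set 0) → MISS  vc=[10, 4, 2]
6: 0x2f (blk 2, set 0) → VC-HIT  vc=[10, 4, 6]
7: 0x2c (blk 2, set 0) → L1-HIT  vc=[10, 4, 6]
8: 0xa3 (blk 10, set 0) → VC-HIT  vc=[2, 4, 6]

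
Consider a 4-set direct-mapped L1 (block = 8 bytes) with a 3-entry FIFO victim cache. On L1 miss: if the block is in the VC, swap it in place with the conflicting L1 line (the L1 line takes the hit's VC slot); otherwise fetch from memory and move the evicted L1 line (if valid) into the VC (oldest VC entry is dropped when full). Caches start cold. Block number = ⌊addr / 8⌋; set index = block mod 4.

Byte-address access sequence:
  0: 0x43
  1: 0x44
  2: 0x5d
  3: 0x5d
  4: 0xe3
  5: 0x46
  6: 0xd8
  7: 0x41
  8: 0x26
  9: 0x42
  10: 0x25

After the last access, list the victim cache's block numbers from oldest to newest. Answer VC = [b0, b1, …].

#0 0x43→b8/s0 MISS; vc=[]
#1 0x44→b8/s0 L1-HIT; vc=[]
#2 0x5d→b11/s3 MISS; vc=[]
#3 0x5d→b11/s3 L1-HIT; vc=[]
#4 0xe3→b28/s0 MISS; vc=[8]
#5 0x46→b8/s0 VC-HIT; vc=[28]
#6 0xd8→b27/s3 MISS; vc=[28,11]
#7 0x41→b8/s0 L1-HIT; vc=[28,11]
#8 0x26→b4/s0 MISS; vc=[28,11,8]
#9 0x42→b8/s0 VC-HIT; vc=[28,11,4]
#10 0x25→b4/s0 VC-HIT; vc=[28,11,8]

VC = [28, 11, 8]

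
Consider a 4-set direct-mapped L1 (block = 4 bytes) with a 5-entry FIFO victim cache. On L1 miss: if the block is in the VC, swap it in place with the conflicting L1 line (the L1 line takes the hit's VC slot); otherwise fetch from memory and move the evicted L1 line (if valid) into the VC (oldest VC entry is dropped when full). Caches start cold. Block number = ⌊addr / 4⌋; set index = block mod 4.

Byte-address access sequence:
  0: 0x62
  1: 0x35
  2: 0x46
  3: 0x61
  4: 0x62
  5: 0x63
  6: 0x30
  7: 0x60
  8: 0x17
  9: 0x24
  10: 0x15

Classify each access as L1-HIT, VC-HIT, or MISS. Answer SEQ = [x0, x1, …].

0: 0x62 (blk 24, set 0) → MISS  vc=[]
1: 0x35 (blk 13, set 1) → MISS  vc=[]
2: 0x46 (blk 17, set 1) → MISS  vc=[13]
3: 0x61 (blk 24, set 0) → L1-HIT  vc=[13]
4: 0x62 (blk 24, set 0) → L1-HIT  vc=[13]
5: 0x63 (blk 24, set 0) → L1-HIT  vc=[13]
6: 0x30 (blk 12, set 0) → MISS  vc=[13, 24]
7: 0x60 (blk 24, set 0) → VC-HIT  vc=[13, 12]
8: 0x17 (blk 5, set 1) → MISS  vc=[13, 12, 17]
9: 0x24 (blk 9, set 1) → MISS  vc=[13, 12, 17, 5]
10: 0x15 (blk 5, set 1) → VC-HIT  vc=[13, 12, 17, 9]

SEQ = [MISS, MISS, MISS, L1-HIT, L1-HIT, L1-HIT, MISS, VC-HIT, MISS, MISS, VC-HIT]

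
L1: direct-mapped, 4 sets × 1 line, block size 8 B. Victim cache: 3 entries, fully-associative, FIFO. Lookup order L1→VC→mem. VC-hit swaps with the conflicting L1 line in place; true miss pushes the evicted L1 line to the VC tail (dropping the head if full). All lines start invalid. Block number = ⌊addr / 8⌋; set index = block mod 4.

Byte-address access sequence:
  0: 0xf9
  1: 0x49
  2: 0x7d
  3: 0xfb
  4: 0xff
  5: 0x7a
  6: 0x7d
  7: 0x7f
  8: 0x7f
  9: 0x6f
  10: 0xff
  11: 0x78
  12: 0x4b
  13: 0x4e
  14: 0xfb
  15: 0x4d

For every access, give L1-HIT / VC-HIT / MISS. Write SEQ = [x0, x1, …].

#0 0xf9→b31/s3 MISS; vc=[]
#1 0x49→b9/s1 MISS; vc=[]
#2 0x7d→b15/s3 MISS; vc=[31]
#3 0xfb→b31/s3 VC-HIT; vc=[15]
#4 0xff→b31/s3 L1-HIT; vc=[15]
#5 0x7a→b15/s3 VC-HIT; vc=[31]
#6 0x7d→b15/s3 L1-HIT; vc=[31]
#7 0x7f→b15/s3 L1-HIT; vc=[31]
#8 0x7f→b15/s3 L1-HIT; vc=[31]
#9 0x6f→b13/s1 MISS; vc=[31,9]
#10 0xff→b31/s3 VC-HIT; vc=[15,9]
#11 0x78→b15/s3 VC-HIT; vc=[31,9]
#12 0x4b→b9/s1 VC-HIT; vc=[31,13]
#13 0x4e→b9/s1 L1-HIT; vc=[31,13]
#14 0xfb→b31/s3 VC-HIT; vc=[15,13]
#15 0x4d→b9/s1 L1-HIT; vc=[15,13]

SEQ = [MISS, MISS, MISS, VC-HIT, L1-HIT, VC-HIT, L1-HIT, L1-HIT, L1-HIT, MISS, VC-HIT, VC-HIT, VC-HIT, L1-HIT, VC-HIT, L1-HIT]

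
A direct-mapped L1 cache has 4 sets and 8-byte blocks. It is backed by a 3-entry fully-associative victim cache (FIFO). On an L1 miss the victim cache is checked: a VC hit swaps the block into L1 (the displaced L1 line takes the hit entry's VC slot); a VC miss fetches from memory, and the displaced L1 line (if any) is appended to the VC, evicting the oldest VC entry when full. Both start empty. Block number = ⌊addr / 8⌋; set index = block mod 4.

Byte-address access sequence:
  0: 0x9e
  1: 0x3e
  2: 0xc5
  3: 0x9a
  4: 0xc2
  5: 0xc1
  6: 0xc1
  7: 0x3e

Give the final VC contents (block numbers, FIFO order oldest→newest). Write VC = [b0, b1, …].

#0 0x9e→b19/s3 MISS; vc=[]
#1 0x3e→b7/s3 MISS; vc=[19]
#2 0xc5→b24/s0 MISS; vc=[19]
#3 0x9a→b19/s3 VC-HIT; vc=[7]
#4 0xc2→b24/s0 L1-HIT; vc=[7]
#5 0xc1→b24/s0 L1-HIT; vc=[7]
#6 0xc1→b24/s0 L1-HIT; vc=[7]
#7 0x3e→b7/s3 VC-HIT; vc=[19]

VC = [19]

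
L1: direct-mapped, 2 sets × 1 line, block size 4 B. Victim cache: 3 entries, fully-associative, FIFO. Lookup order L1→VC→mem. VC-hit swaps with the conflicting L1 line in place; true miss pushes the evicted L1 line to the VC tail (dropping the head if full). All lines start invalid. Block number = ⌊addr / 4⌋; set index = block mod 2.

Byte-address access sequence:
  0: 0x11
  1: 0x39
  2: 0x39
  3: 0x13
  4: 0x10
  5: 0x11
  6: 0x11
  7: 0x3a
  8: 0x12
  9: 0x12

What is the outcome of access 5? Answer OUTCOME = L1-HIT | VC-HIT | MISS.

  [0] addr=0x11 blk=4 s=0: MISS | VC []
  [1] addr=0x39 blk=14 s=0: MISS | VC [4]
  [2] addr=0x39 blk=14 s=0: L1-HIT | VC [4]
  [3] addr=0x13 blk=4 s=0: VC-HIT | VC [14]
  [4] addr=0x10 blk=4 s=0: L1-HIT | VC [14]
  [5] addr=0x11 blk=4 s=0: L1-HIT | VC [14]
  [6] addr=0x11 blk=4 s=0: L1-HIT | VC [14]
  [7] addr=0x3a blk=14 s=0: VC-HIT | VC [4]
  [8] addr=0x12 blk=4 s=0: VC-HIT | VC [14]
  [9] addr=0x12 blk=4 s=0: L1-HIT | VC [14]

OUTCOME = L1-HIT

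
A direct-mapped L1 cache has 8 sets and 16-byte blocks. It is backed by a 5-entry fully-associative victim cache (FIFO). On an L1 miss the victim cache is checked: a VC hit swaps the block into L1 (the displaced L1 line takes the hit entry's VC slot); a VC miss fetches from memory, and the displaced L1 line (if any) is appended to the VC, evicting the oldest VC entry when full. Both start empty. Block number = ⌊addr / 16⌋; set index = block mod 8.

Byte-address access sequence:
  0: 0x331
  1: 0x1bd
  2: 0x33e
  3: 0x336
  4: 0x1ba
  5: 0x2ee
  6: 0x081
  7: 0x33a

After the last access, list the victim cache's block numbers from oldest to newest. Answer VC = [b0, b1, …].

VC = [27]

  [0] addr=0x331 blk=51 s=3: MISS | VC []
  [1] addr=0x1bd blk=27 s=3: MISS | VC [51]
  [2] addr=0x33e blk=51 s=3: VC-HIT | VC [27]
  [3] addr=0x336 blk=51 s=3: L1-HIT | VC [27]
  [4] addr=0x1ba blk=27 s=3: VC-HIT | VC [51]
  [5] addr=0x2ee blk=46 s=6: MISS | VC [51]
  [6] addr=0x81 blk=8 s=0: MISS | VC [51]
  [7] addr=0x33a blk=51 s=3: VC-HIT | VC [27]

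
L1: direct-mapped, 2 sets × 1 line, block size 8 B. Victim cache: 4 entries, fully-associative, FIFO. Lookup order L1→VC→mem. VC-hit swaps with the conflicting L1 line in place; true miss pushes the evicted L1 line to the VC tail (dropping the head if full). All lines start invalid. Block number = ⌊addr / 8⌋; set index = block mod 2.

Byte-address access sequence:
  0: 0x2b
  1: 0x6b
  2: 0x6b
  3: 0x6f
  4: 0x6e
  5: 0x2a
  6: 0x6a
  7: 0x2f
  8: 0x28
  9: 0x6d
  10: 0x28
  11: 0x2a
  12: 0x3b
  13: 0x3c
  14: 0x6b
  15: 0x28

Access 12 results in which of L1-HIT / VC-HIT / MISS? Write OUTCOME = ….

OUTCOME = MISS

  [0] addr=0x2b blk=5 s=1: MISS | VC []
  [1] addr=0x6b blk=13 s=1: MISS | VC [5]
  [2] addr=0x6b blk=13 s=1: L1-HIT | VC [5]
  [3] addr=0x6f blk=13 s=1: L1-HIT | VC [5]
  [4] addr=0x6e blk=13 s=1: L1-HIT | VC [5]
  [5] addr=0x2a blk=5 s=1: VC-HIT | VC [13]
  [6] addr=0x6a blk=13 s=1: VC-HIT | VC [5]
  [7] addr=0x2f blk=5 s=1: VC-HIT | VC [13]
  [8] addr=0x28 blk=5 s=1: L1-HIT | VC [13]
  [9] addr=0x6d blk=13 s=1: VC-HIT | VC [5]
  [10] addr=0x28 blk=5 s=1: VC-HIT | VC [13]
  [11] addr=0x2a blk=5 s=1: L1-HIT | VC [13]
  [12] addr=0x3b blk=7 s=1: MISS | VC [13, 5]
  [13] addr=0x3c blk=7 s=1: L1-HIT | VC [13, 5]
  [14] addr=0x6b blk=13 s=1: VC-HIT | VC [7, 5]
  [15] addr=0x28 blk=5 s=1: VC-HIT | VC [7, 13]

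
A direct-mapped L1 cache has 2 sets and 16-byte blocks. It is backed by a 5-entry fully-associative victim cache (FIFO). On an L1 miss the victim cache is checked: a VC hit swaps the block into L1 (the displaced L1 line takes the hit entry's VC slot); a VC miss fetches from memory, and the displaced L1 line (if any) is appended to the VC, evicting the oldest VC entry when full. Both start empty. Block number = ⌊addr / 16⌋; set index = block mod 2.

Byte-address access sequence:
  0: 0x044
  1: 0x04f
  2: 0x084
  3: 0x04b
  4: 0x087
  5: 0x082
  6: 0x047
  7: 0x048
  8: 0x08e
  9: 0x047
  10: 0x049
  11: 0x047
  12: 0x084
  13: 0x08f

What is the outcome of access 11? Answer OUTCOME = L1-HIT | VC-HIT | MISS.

OUTCOME = L1-HIT

0: 0x44 (blk 4, set 0) → MISS  vc=[]
1: 0x4f (blk 4, set 0) → L1-HIT  vc=[]
2: 0x84 (blk 8, set 0) → MISS  vc=[4]
3: 0x4b (blk 4, set 0) → VC-HIT  vc=[8]
4: 0x87 (blk 8, set 0) → VC-HIT  vc=[4]
5: 0x82 (blk 8, set 0) → L1-HIT  vc=[4]
6: 0x47 (blk 4, set 0) → VC-HIT  vc=[8]
7: 0x48 (blk 4, set 0) → L1-HIT  vc=[8]
8: 0x8e (blk 8, set 0) → VC-HIT  vc=[4]
9: 0x47 (blk 4, set 0) → VC-HIT  vc=[8]
10: 0x49 (blk 4, set 0) → L1-HIT  vc=[8]
11: 0x47 (blk 4, set 0) → L1-HIT  vc=[8]
12: 0x84 (blk 8, set 0) → VC-HIT  vc=[4]
13: 0x8f (blk 8, set 0) → L1-HIT  vc=[4]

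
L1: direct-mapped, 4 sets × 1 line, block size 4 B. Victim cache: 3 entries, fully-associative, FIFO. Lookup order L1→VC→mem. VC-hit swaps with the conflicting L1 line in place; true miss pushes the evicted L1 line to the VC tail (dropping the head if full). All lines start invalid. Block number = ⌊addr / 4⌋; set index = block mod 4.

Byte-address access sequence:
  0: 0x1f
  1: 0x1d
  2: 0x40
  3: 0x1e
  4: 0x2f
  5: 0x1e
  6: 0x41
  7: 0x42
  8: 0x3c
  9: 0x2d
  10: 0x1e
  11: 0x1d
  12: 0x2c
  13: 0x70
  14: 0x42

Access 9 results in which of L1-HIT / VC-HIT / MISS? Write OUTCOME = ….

  [0] addr=0x1f blk=7 s=3: MISS | VC []
  [1] addr=0x1d blk=7 s=3: L1-HIT | VC []
  [2] addr=0x40 blk=16 s=0: MISS | VC []
  [3] addr=0x1e blk=7 s=3: L1-HIT | VC []
  [4] addr=0x2f blk=11 s=3: MISS | VC [7]
  [5] addr=0x1e blk=7 s=3: VC-HIT | VC [11]
  [6] addr=0x41 blk=16 s=0: L1-HIT | VC [11]
  [7] addr=0x42 blk=16 s=0: L1-HIT | VC [11]
  [8] addr=0x3c blk=15 s=3: MISS | VC [11, 7]
  [9] addr=0x2d blk=11 s=3: VC-HIT | VC [15, 7]
  [10] addr=0x1e blk=7 s=3: VC-HIT | VC [15, 11]
  [11] addr=0x1d blk=7 s=3: L1-HIT | VC [15, 11]
  [12] addr=0x2c blk=11 s=3: VC-HIT | VC [15, 7]
  [13] addr=0x70 blk=28 s=0: MISS | VC [15, 7, 16]
  [14] addr=0x42 blk=16 s=0: VC-HIT | VC [15, 7, 28]

OUTCOME = VC-HIT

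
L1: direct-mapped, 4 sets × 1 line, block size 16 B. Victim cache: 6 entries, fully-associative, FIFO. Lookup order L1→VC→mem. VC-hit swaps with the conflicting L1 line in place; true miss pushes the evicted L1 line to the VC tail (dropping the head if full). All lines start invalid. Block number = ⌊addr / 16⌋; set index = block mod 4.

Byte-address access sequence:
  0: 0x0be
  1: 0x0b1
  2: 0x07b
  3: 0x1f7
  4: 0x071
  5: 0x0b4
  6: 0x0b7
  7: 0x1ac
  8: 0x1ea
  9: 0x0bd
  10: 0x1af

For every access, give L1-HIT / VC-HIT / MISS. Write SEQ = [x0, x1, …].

0: 0xbe (blk 11, set 3) → MISS  vc=[]
1: 0xb1 (blk 11, set 3) → L1-HIT  vc=[]
2: 0x7b (blk 7, set 3) → MISS  vc=[11]
3: 0x1f7 (blk 31, set 3) → MISS  vc=[11, 7]
4: 0x71 (blk 7, set 3) → VC-HIT  vc=[11, 31]
5: 0xb4 (blk 11, set 3) → VC-HIT  vc=[7, 31]
6: 0xb7 (blk 11, set 3) → L1-HIT  vc=[7, 31]
7: 0x1ac (blk 26, set 2) → MISS  vc=[7, 31]
8: 0x1ea (blk 30, set 2) → MISS  vc=[7, 31, 26]
9: 0xbd (blk 11, set 3) → L1-HIT  vc=[7, 31, 26]
10: 0x1af (blk 26, set 2) → VC-HIT  vc=[7, 31, 30]

SEQ = [MISS, L1-HIT, MISS, MISS, VC-HIT, VC-HIT, L1-HIT, MISS, MISS, L1-HIT, VC-HIT]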